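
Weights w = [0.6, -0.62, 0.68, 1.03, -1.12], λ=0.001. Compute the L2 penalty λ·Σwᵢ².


‖w‖₂² = (0.6)² + (-0.62)² + (0.68)² + (1.03)² + (-1.12)²
     = 0.36 + 0.3844 + 0.4624 + 1.0609 + 1.2544
     = 3.5221
λ·‖w‖₂² = 0.001·3.5221 = 0.003522

0.003522


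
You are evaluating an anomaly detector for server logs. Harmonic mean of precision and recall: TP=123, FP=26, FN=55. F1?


Precision = 123/149 = 0.8255
Recall = 123/178 = 0.691
F1 = 2·P·R/(P+R) = 2·TP/(2·TP+FP+FN) = 246/(246+26+55) = 246/327 = 0.7523

0.7523


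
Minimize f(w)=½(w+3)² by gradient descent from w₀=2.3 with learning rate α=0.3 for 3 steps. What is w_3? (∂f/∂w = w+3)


step 1: grad = 2.3+3 = 5.3; w = 2.3 - 0.3·(5.3) = 0.71
step 2: grad = 0.71+3 = 3.71; w = 0.71 - 0.3·(3.71) = -0.403
step 3: grad = -0.403+3 = 2.597; w = -0.403 - 0.3·(2.597) = -1.1821

-1.1821


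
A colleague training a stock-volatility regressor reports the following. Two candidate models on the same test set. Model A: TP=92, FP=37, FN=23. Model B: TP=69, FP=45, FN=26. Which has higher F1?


Model A: P=92/129=0.7132, R=92/115=0.8, F1=2PR/(P+R)=2TP/(2TP+FP+FN)=184/244=0.7541
Model B: P=69/114=0.6053, R=69/95=0.7263, F1=2PR/(P+R)=2TP/(2TP+FP+FN)=138/209=0.6603
0.7541 > 0.6603 → Model A

Model A


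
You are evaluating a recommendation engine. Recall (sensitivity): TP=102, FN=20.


Recall = TP/(TP+FN)
= 102/(102+20)
= 102/122 = 83.61%

83.61%


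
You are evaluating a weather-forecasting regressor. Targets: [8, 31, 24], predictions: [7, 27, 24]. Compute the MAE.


Absolute errors: |8-7|=1, |31-27|=4, |24-24|=0
Sum = 5
MAE = 5/3 = 5/3

5/3


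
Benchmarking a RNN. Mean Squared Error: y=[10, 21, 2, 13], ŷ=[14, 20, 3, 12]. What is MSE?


Squared errors: (10-14)²=16, (21-20)²=1, (2-3)²=1, (13-12)²=1
Sum = 19
MSE = 19/4 = 19/4

19/4


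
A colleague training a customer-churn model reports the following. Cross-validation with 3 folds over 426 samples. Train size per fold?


Fold size = 426/3 = 142
Training per fold = 426 - 142 = 284

284


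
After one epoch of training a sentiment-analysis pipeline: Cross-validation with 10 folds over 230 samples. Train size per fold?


Fold size = 230/10 = 23
Training per fold = 230 - 23 = 207

207


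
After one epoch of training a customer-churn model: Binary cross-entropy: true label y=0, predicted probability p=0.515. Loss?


BCE = -[y·ln(p) + (1-y)·ln(1-p)]
= -0 - 1·ln(1-0.515)
= -ln(0.485) = 0.7236

0.7236


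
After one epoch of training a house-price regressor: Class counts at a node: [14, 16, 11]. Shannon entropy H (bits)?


Probabilities: [14/41, 16/41, 11/41] ≈ [0.3415, 0.3902, 0.2683]
H = -((14/41)·log₂(14/41) + (16/41)·log₂(16/41) + (11/41)·log₂(11/41))
  = 1.5684 bits

1.5684 bits


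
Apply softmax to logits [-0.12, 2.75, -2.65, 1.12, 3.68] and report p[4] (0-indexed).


Exponentials: e^-0.12=0.8869, e^2.75=15.6426, e^-2.65=0.0707, e^1.12=3.0649, e^3.68=39.6464
Sum = 59.3115
Softmax = [0.015, 0.2637, 0.0012, 0.0517, 0.6684]
p[4] = 39.6464/59.3115 = 0.6684

0.6684


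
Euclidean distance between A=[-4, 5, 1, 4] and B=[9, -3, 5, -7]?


d = √((-4-9)² + (5+ 3)² + (1-5)² + (4+ 7)²)
  = √(169 + 64 + 16 + 121)
  = √370 = 19.2354

19.2354


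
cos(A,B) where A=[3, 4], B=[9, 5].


A·B = 3·9 + 4·5 = 47
‖A‖ = √25 = 5, ‖B‖ = √106 = 10.2956
cos = 47/(√25·√106) = 47/√2650 = 0.913

0.913


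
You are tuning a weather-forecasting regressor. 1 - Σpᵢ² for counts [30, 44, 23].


Probabilities: [30/97, 44/97, 23/97] ≈ [0.3093, 0.4536, 0.2371]
Σpᵢ² = (900 + 1936 + 529)/97² = 3365/9409
Gini = 1 - Σpᵢ² = 1 - 3365/9409 = 0.6424

0.6424


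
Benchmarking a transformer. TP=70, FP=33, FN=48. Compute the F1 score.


Precision = 70/103 = 0.6796
Recall = 70/118 = 0.5932
F1 = 2·P·R/(P+R) = 2·TP/(2·TP+FP+FN) = 140/(140+33+48) = 140/221 = 0.6335

0.6335


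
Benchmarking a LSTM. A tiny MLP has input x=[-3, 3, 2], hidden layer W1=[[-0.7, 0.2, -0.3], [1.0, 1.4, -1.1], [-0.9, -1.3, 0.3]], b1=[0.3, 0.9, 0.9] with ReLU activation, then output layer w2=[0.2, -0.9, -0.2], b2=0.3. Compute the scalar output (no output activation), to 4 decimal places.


z1[0] = (-0.7)·(-3) + (0.2)·(3) + (-0.3)·(2) + 0.3 = 2.4
z1[1] = (1.0)·(-3) + (1.4)·(3) + (-1.1)·(2) + 0.9 = -0.1
z1[2] = (-0.9)·(-3) + (-1.3)·(3) + (0.3)·(2) + 0.9 = 0.3
h = ReLU(z1) = [2.4, 0.0, 0.3]
output = (0.2)·(2.4) + (-0.9)·(0.0) + (-0.2)·(0.3) + 0.3 = 0.72

0.72


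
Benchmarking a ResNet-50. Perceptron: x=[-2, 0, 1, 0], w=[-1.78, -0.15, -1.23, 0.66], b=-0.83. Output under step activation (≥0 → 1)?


z = (-2)·(-1.78) + (0)·(-0.15) + (1)·(-1.23) + (0)·(0.66) - 0.83
  = 1.5
step(z) = 1 (z≥0)

1


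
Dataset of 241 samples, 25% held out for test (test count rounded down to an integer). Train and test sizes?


Test = ⌊241·25/100⌋ = 60
Train = 241 - 60 = 181

Train: 181, Test: 60


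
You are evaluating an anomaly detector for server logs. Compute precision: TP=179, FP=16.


Precision = TP/(TP+FP)
= 179/(179+16)
= 179/195 = 91.79%

91.79%


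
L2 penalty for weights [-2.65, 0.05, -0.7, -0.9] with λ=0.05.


‖w‖₂² = (-2.65)² + (0.05)² + (-0.7)² + (-0.9)²
     = 7.0225 + 0.0025 + 0.49 + 0.81
     = 8.325
λ·‖w‖₂² = 0.05·8.325 = 0.41625

0.41625


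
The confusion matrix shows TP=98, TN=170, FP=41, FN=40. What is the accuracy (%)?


Accuracy = (TP+TN)/(TP+TN+FP+FN)
= (98+170)/(349)
= 268/349 = 76.79%

76.79%


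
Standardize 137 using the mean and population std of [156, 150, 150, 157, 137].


μ = 150, σ = 7.1274
z = (137 - 150)/7.1274 = -1.8239

-1.8239


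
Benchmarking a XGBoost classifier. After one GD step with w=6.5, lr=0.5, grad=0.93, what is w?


w_new = w - α·∇
= 6.5 - 0.5·0.93
= 6.5 - 0.465
= 6.035

6.035


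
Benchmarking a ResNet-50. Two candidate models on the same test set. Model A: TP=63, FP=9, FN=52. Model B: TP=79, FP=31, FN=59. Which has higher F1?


Model A: P=63/72=0.875, R=63/115=0.5478, F1=2PR/(P+R)=2TP/(2TP+FP+FN)=126/187=0.6738
Model B: P=79/110=0.7182, R=79/138=0.5725, F1=2PR/(P+R)=2TP/(2TP+FP+FN)=158/248=0.6371
0.6738 > 0.6371 → Model A

Model A


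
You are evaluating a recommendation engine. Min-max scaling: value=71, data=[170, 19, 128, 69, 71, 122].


min=19, max=170
(71-19)/(170-19) = 52/151 = 0.3444

0.3444


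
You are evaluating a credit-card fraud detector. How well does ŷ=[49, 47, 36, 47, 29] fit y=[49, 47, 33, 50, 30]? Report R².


ȳ = 41.8
SS_res = Σ(y-ŷ)² = 19
SS_tot = Σ(y-ȳ)² = 362.8
R² = 1 - SS_res/SS_tot = 1 - 0.0524 = 0.9476

0.9476


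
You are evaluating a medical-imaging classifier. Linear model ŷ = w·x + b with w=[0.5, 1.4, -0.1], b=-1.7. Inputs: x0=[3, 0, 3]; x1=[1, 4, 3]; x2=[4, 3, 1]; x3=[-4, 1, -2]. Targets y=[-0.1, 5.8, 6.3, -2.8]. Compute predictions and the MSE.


ŷ0 = (0.5)·(3) + (1.4)·(0) + (-0.1)·(3) - 1.7 = -0.5
ŷ1 = (0.5)·(1) + (1.4)·(4) + (-0.1)·(3) - 1.7 = 4.1
ŷ2 = (0.5)·(4) + (1.4)·(3) + (-0.1)·(1) - 1.7 = 4.4
ŷ3 = (0.5)·(-4) + (1.4)·(1) + (-0.1)·(-2) - 1.7 = -2.1
errors² = [0.16, 2.89, 3.61, 0.49]
MSE = 7.1500/4 = 1.7875

1.7875


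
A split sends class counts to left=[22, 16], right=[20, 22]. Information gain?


Parent = [42, 38], H_parent = 0.9982
H_left = 0.9819 (n=38), H_right = 0.9984 (n=42)
H_children = (38/80)·0.9819 + (42/80)·0.9984 = 0.9906
IG = 0.9982 - 0.9906 = 0.0076

0.0076


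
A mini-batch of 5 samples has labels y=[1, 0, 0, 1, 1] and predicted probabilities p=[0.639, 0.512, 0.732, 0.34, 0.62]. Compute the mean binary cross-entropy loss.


L[0] = -ln(0.639) = 0.4479
L[1] = -ln(1-0.512) = -ln(0.488) = 0.7174
L[2] = -ln(1-0.732) = -ln(0.268) = 1.3168
L[3] = -ln(0.34) = 1.0788
L[4] = -ln(0.62) = 0.478
mean = (0.4479 + 0.7174 + 1.3168 + 1.0788 + 0.478)/5 = 0.8078

0.8078


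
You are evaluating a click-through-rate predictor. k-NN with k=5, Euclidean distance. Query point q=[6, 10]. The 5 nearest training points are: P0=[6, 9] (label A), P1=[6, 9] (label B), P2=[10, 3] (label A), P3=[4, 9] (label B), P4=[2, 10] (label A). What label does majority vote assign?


d(q,P0) = 1.0  (label A)
d(q,P1) = 1.0  (label B)
d(q,P2) = 8.0623  (label A)
d(q,P3) = 2.2361  (label B)
d(q,P4) = 4.0  (label A)
Votes: A=3, B=2
Majority → A

A


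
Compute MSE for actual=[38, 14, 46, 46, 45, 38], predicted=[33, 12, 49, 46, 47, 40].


Squared errors: (38-33)²=25, (14-12)²=4, (46-49)²=9, (46-46)²=0, (45-47)²=4, (38-40)²=4
Sum = 46
MSE = 46/6 = 23/3

23/3


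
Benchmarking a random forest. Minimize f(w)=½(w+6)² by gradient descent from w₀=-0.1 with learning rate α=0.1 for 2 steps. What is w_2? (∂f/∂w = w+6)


step 1: grad = -0.1+6 = 5.9; w = -0.1 - 0.1·(5.9) = -0.69
step 2: grad = -0.69+6 = 5.31; w = -0.69 - 0.1·(5.31) = -1.221

-1.221


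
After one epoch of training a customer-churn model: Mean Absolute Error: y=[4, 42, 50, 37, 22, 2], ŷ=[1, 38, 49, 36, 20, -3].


Absolute errors: |4-1|=3, |42-38|=4, |50-49|=1, |37-36|=1, |22-20|=2, |2+ 3|=5
Sum = 16
MAE = 16/6 = 8/3

8/3


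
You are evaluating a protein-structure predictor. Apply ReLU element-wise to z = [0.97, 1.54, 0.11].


ReLU(0.97) = max(0, 0.97) = 0.97
ReLU(1.54) = max(0, 1.54) = 1.54
ReLU(0.11) = max(0, 0.11) = 0.11
result = [0.97, 1.54, 0.11]

[0.97, 1.54, 0.11]


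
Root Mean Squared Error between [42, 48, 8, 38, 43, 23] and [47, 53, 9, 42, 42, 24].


MSE = 69/6 = 11.5
RMSE = √(69/6) = 3.3912

3.3912


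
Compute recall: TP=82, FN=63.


Recall = TP/(TP+FN)
= 82/(82+63)
= 82/145 = 56.55%

56.55%


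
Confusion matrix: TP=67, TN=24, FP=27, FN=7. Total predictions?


Total = TP + TN + FP + FN
= 67 + 24 + 27 + 7
= 125
(Predicted positive: 94, predicted negative: 31)

125


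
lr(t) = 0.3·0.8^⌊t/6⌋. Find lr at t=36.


n_drops = ⌊36/6⌋ = 6
lr = 0.3·0.8^6 = 0.3·0.262144 = 0.0786432

0.0786432


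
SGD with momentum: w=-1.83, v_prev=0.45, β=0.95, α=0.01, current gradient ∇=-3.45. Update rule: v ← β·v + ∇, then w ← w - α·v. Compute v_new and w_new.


v_new = 0.95·0.45 - 3.45 = 0.4275 - 3.45 = -3.0225
w_new = -1.83 - 0.01·-3.0225 = -1.83 + 0.030225 = -1.799775

v_new=-3.0225, w_new=-1.799775


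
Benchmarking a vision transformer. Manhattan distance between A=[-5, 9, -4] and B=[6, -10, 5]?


d = |-5-6| + |9+ 10| + |-4-5|
  = 11 + 19 + 9
  = 39

39


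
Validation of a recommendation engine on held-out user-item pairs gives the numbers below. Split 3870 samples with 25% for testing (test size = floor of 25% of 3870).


Test = ⌊3870·25/100⌋ = 967
Train = 3870 - 967 = 2903

Train: 2903, Test: 967


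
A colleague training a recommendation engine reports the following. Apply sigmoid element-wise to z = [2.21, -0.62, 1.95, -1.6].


σ(2.21) = 1/(1+e^-2.21) = 0.9011
σ(-0.62) = 1/(1+e^0.62) = 0.3498
σ(1.95) = 1/(1+e^-1.95) = 0.8754
σ(-1.6) = 1/(1+e^1.6) = 0.168
result = [0.9011, 0.3498, 0.8754, 0.168]

[0.9011, 0.3498, 0.8754, 0.168]


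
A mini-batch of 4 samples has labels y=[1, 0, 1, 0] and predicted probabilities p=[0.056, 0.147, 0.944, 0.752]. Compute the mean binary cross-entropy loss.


L[0] = -ln(0.056) = 2.8824
L[1] = -ln(1-0.147) = -ln(0.853) = 0.159
L[2] = -ln(0.944) = 0.0576
L[3] = -ln(1-0.752) = -ln(0.248) = 1.3943
mean = (2.8824 + 0.159 + 0.0576 + 1.3943)/4 = 1.1233

1.1233


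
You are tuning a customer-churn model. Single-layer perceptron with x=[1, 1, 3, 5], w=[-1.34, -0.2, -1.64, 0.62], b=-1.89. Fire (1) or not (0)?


z = (1)·(-1.34) + (1)·(-0.2) + (3)·(-1.64) + (5)·(0.62) - 1.89
  = -5.25
step(z) = 0 (z<0)

0


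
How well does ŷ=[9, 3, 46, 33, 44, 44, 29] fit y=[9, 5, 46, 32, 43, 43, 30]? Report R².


ȳ = 29.7143
SS_res = Σ(y-ŷ)² = 8
SS_tot = Σ(y-ȳ)² = 1663.43
R² = 1 - SS_res/SS_tot = 1 - 0.0048 = 0.9952

0.9952


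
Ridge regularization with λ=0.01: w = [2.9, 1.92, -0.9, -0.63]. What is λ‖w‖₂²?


‖w‖₂² = (2.9)² + (1.92)² + (-0.9)² + (-0.63)²
     = 8.41 + 3.6864 + 0.81 + 0.3969
     = 13.3033
λ·‖w‖₂² = 0.01·13.3033 = 0.133033

0.133033


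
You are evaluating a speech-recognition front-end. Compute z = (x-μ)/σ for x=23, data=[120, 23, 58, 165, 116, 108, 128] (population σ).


μ = 102.5714, σ = 43.7129
z = (23 - 102.5714)/43.7129 = -1.8203

-1.8203


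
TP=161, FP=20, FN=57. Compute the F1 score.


Precision = 161/181 = 0.8895
Recall = 161/218 = 0.7385
F1 = 2·P·R/(P+R) = 2·TP/(2·TP+FP+FN) = 322/(322+20+57) = 322/399 = 0.807

0.807


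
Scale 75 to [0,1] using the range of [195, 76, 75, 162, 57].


min=57, max=195
(75-57)/(195-57) = 18/138 = 0.1304

0.1304


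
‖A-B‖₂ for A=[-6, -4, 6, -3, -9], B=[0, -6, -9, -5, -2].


d = √((-6-0)² + (-4+ 6)² + (6+ 9)² + (-3+ 5)² + (-9+ 2)²)
  = √(36 + 4 + 225 + 4 + 49)
  = √318 = 17.8326

17.8326


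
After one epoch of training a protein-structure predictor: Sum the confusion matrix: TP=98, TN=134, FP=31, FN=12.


Total = TP + TN + FP + FN
= 98 + 134 + 31 + 12
= 275
(Predicted positive: 129, predicted negative: 146)

275


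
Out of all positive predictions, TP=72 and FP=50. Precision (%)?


Precision = TP/(TP+FP)
= 72/(72+50)
= 72/122 = 59.02%

59.02%


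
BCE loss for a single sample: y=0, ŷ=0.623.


BCE = -[y·ln(p) + (1-y)·ln(1-p)]
= -0 - 1·ln(1-0.623)
= -ln(0.377) = 0.9755

0.9755


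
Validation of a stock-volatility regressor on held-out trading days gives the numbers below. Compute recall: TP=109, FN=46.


Recall = TP/(TP+FN)
= 109/(109+46)
= 109/155 = 70.32%

70.32%


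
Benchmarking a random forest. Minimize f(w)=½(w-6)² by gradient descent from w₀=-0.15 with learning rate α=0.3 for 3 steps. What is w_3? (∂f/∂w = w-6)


step 1: grad = -0.15-6 = -6.15; w = -0.15 - 0.3·(-6.15) = 1.695
step 2: grad = 1.695-6 = -4.305; w = 1.695 - 0.3·(-4.305) = 2.9865
step 3: grad = 2.9865-6 = -3.0135; w = 2.9865 - 0.3·(-3.0135) = 3.89055

3.89055


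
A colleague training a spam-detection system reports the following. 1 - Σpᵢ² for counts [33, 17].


Probabilities: [33/50, 17/50] ≈ [0.66, 0.34]
Σpᵢ² = (1089 + 289)/50² = 1378/2500
Gini = 1 - Σpᵢ² = 1 - 1378/2500 = 0.4488

0.4488


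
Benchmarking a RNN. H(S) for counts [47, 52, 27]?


Probabilities: [47/126, 52/126, 27/126] ≈ [0.373, 0.4127, 0.2143]
H = -((47/126)·log₂(47/126) + (52/126)·log₂(52/126) + (27/126)·log₂(27/126))
  = 1.5339 bits

1.5339 bits


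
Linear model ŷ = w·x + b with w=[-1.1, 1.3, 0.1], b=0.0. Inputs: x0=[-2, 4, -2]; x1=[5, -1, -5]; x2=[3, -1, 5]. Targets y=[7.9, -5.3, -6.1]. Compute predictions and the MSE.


ŷ0 = (-1.1)·(-2) + (1.3)·(4) + (0.1)·(-2) + 0.0 = 7.2
ŷ1 = (-1.1)·(5) + (1.3)·(-1) + (0.1)·(-5) + 0.0 = -7.3
ŷ2 = (-1.1)·(3) + (1.3)·(-1) + (0.1)·(5) + 0.0 = -4.1
errors² = [0.49, 4.0, 4.0]
MSE = 8.4900/3 = 2.83

2.83


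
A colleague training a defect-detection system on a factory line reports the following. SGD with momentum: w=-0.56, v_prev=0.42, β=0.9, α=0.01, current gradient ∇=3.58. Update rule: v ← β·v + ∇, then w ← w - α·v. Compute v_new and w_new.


v_new = 0.9·0.42 + 3.58 = 0.378 + 3.58 = 3.958
w_new = -0.56 - 0.01·3.958 = -0.56 - 0.03958 = -0.59958

v_new=3.958, w_new=-0.59958


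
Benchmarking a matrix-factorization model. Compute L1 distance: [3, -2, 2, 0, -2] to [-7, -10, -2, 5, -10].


d = |3+ 7| + |-2+ 10| + |2+ 2| + |0-5| + |-2+ 10|
  = 10 + 8 + 4 + 5 + 8
  = 35

35


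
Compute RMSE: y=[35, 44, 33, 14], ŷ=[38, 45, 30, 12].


MSE = 23/4 = 5.75
RMSE = √(23/4) = 2.3979

2.3979


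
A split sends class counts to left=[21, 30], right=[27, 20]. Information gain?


Parent = [48, 50], H_parent = 0.9997
H_left = 0.9774 (n=51), H_right = 0.9839 (n=47)
H_children = (51/98)·0.9774 + (47/98)·0.9839 = 0.9805
IG = 0.9997 - 0.9805 = 0.0192

0.0192


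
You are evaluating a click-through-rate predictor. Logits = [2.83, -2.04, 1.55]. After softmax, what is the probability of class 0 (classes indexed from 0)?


Exponentials: e^2.83=16.9455, e^-2.04=0.13, e^1.55=4.7115
Sum = 21.787
Softmax = [0.7778, 0.006, 0.2163]
p[0] = 16.9455/21.787 = 0.7778

0.7778


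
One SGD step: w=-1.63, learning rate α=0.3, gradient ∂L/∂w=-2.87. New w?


w_new = w - α·∇
= -1.63 - 0.3·-2.87
= -1.63 + 0.861
= -0.769

-0.769


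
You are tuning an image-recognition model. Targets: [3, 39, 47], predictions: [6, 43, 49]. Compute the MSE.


Squared errors: (3-6)²=9, (39-43)²=16, (47-49)²=4
Sum = 29
MSE = 29/3 = 29/3

29/3


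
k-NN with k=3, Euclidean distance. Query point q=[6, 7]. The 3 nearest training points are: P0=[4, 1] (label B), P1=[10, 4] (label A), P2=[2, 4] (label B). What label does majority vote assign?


d(q,P0) = 6.3246  (label B)
d(q,P1) = 5.0  (label A)
d(q,P2) = 5.0  (label B)
Votes: A=1, B=2
Majority → B

B


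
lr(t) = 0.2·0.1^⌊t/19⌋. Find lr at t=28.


n_drops = ⌊28/19⌋ = 1
lr = 0.2·0.1^1 = 0.2·0.1 = 0.02

0.02


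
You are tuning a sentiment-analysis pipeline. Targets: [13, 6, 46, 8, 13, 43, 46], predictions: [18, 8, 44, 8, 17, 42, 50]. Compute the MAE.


Absolute errors: |13-18|=5, |6-8|=2, |46-44|=2, |8-8|=0, |13-17|=4, |43-42|=1, |46-50|=4
Sum = 18
MAE = 18/7 = 18/7

18/7


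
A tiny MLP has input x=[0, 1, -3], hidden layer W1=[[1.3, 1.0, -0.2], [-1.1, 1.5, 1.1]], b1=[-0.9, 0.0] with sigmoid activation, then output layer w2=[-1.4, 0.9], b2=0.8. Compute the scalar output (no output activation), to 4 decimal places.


z1[0] = (1.3)·(0) + (1.0)·(1) + (-0.2)·(-3) - 0.9 = 0.7
z1[1] = (-1.1)·(0) + (1.5)·(1) + (1.1)·(-3) + 0.0 = -1.8
h = sigmoid(z1) = [0.6682, 0.1419]
output = (-1.4)·(0.6682) + (0.9)·(0.1419) + 0.8 = -0.0078

-0.0078


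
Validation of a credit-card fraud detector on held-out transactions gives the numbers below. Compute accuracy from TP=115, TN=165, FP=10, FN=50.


Accuracy = (TP+TN)/(TP+TN+FP+FN)
= (115+165)/(340)
= 280/340 = 82.35%

82.35%


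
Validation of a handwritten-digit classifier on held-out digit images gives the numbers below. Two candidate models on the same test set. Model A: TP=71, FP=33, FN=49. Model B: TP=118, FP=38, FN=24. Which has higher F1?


Model A: P=71/104=0.6827, R=71/120=0.5917, F1=2PR/(P+R)=2TP/(2TP+FP+FN)=142/224=0.6339
Model B: P=118/156=0.7564, R=118/142=0.831, F1=2PR/(P+R)=2TP/(2TP+FP+FN)=236/298=0.7919
0.6339 < 0.7919 → Model B

Model B


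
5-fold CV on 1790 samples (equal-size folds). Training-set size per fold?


Fold size = 1790/5 = 358
Training per fold = 1790 - 358 = 1432

1432


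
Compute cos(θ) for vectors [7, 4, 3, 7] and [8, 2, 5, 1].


A·B = 7·8 + 4·2 + 3·5 + 7·1 = 86
‖A‖ = √123 = 11.0905, ‖B‖ = √94 = 9.6954
cos = 86/(√123·√94) = 86/√11562 = 0.7998

0.7998


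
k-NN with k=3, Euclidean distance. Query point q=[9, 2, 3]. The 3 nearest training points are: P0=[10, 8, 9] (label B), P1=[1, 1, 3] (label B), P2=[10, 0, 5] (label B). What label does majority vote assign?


d(q,P0) = 8.544  (label B)
d(q,P1) = 8.0623  (label B)
d(q,P2) = 3.0  (label B)
Votes: A=0, B=3
Majority → B

B


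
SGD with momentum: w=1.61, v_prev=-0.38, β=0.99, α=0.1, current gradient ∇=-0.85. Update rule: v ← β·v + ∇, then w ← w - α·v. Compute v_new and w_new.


v_new = 0.99·-0.38 - 0.85 = -0.3762 - 0.85 = -1.2262
w_new = 1.61 - 0.1·-1.2262 = 1.61 + 0.12262 = 1.73262

v_new=-1.2262, w_new=1.73262


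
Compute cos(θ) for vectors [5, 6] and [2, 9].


A·B = 5·2 + 6·9 = 64
‖A‖ = √61 = 7.8102, ‖B‖ = √85 = 9.2195
cos = 64/(√61·√85) = 64/√5185 = 0.8888

0.8888


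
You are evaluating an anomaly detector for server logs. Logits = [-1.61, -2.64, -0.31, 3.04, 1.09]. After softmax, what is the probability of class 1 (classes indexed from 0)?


Exponentials: e^-1.61=0.1999, e^-2.64=0.0714, e^-0.31=0.7334, e^3.04=20.9052, e^1.09=2.9743
Sum = 24.8842
Softmax = [0.008, 0.0029, 0.0295, 0.8401, 0.1195]
p[1] = 0.0714/24.8842 = 0.0029

0.0029


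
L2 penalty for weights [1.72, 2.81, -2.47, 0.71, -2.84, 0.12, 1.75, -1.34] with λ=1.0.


‖w‖₂² = (1.72)² + (2.81)² + (-2.47)² + (0.71)² + (-2.84)² + (0.12)² + (1.75)² + (-1.34)²
     = 2.9584 + 7.8961 + 6.1009 + 0.5041 + 8.0656 + 0.0144 + 3.0625 + 1.7956
     = 30.3976
λ·‖w‖₂² = 1.0·30.3976 = 30.3976

30.3976


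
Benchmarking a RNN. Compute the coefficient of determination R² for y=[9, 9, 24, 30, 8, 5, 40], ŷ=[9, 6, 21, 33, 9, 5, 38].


ȳ = 17.8571
SS_res = Σ(y-ŷ)² = 32
SS_tot = Σ(y-ȳ)² = 1094.86
R² = 1 - SS_res/SS_tot = 1 - 0.0292 = 0.9708

0.9708


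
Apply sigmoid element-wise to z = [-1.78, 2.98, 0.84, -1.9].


σ(-1.78) = 1/(1+e^1.78) = 0.1443
σ(2.98) = 1/(1+e^-2.98) = 0.9517
σ(0.84) = 1/(1+e^-0.84) = 0.6985
σ(-1.9) = 1/(1+e^1.9) = 0.1301
result = [0.1443, 0.9517, 0.6985, 0.1301]

[0.1443, 0.9517, 0.6985, 0.1301]


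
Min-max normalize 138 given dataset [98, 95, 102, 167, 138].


min=95, max=167
(138-95)/(167-95) = 43/72 = 0.5972

0.5972


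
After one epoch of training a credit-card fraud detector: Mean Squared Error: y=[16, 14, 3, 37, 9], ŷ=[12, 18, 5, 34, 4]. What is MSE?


Squared errors: (16-12)²=16, (14-18)²=16, (3-5)²=4, (37-34)²=9, (9-4)²=25
Sum = 70
MSE = 70/5 = 14

14


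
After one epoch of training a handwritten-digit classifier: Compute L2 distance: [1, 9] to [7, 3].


d = √((1-7)² + (9-3)²)
  = √(36 + 36)
  = √72 = 8.4853

8.4853


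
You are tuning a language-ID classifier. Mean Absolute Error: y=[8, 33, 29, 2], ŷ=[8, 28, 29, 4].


Absolute errors: |8-8|=0, |33-28|=5, |29-29|=0, |2-4|=2
Sum = 7
MAE = 7/4 = 7/4

7/4


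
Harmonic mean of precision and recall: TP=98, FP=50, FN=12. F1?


Precision = 98/148 = 0.6622
Recall = 98/110 = 0.8909
F1 = 2·P·R/(P+R) = 2·TP/(2·TP+FP+FN) = 196/(196+50+12) = 196/258 = 0.7597

0.7597


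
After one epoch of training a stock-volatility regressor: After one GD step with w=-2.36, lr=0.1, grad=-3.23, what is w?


w_new = w - α·∇
= -2.36 - 0.1·-3.23
= -2.36 + 0.323
= -2.037

-2.037


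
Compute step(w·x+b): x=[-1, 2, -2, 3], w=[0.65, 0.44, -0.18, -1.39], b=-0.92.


z = (-1)·(0.65) + (2)·(0.44) + (-2)·(-0.18) + (3)·(-1.39) - 0.92
  = -4.5
step(z) = 0 (z<0)

0


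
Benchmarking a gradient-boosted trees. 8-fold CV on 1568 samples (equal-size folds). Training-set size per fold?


Fold size = 1568/8 = 196
Training per fold = 1568 - 196 = 1372

1372


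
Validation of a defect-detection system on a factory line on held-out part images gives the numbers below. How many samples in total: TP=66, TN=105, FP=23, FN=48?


Total = TP + TN + FP + FN
= 66 + 105 + 23 + 48
= 242
(Predicted positive: 89, predicted negative: 153)

242


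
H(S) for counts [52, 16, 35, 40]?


Probabilities: [52/143, 16/143, 35/143, 40/143] ≈ [0.3636, 0.1119, 0.2448, 0.2797]
H = -((52/143)·log₂(52/143) + (16/143)·log₂(16/143) + (35/143)·log₂(35/143) + (40/143)·log₂(40/143))
  = 1.8954 bits

1.8954 bits


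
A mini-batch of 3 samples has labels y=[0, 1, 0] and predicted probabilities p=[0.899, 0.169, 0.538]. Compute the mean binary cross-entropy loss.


L[0] = -ln(1-0.899) = -ln(0.101) = 2.2926
L[1] = -ln(0.169) = 1.7779
L[2] = -ln(1-0.538) = -ln(0.462) = 0.7722
mean = (2.2926 + 1.7779 + 0.7722)/3 = 1.6142

1.6142


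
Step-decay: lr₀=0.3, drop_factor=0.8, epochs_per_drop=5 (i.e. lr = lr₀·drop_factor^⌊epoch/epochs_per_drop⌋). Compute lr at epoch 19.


n_drops = ⌊19/5⌋ = 3
lr = 0.3·0.8^3 = 0.3·0.512 = 0.1536

0.1536


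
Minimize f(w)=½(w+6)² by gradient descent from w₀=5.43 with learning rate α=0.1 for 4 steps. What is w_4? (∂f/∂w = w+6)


step 1: grad = 5.43+6 = 11.43; w = 5.43 - 0.1·(11.43) = 4.287
step 2: grad = 4.287+6 = 10.287; w = 4.287 - 0.1·(10.287) = 3.2583
step 3: grad = 3.2583+6 = 9.2583; w = 3.2583 - 0.1·(9.2583) = 2.33247
step 4: grad = 2.33247+6 = 8.33247; w = 2.33247 - 0.1·(8.33247) = 1.499223

1.499223


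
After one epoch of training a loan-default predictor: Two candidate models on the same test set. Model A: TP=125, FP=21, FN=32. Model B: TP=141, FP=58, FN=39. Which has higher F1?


Model A: P=125/146=0.8562, R=125/157=0.7962, F1=2PR/(P+R)=2TP/(2TP+FP+FN)=250/303=0.8251
Model B: P=141/199=0.7085, R=141/180=0.7833, F1=2PR/(P+R)=2TP/(2TP+FP+FN)=282/379=0.7441
0.8251 > 0.7441 → Model A

Model A


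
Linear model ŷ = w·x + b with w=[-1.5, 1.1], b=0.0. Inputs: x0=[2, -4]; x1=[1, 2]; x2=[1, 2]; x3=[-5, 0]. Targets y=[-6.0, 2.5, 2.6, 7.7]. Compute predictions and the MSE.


ŷ0 = (-1.5)·(2) + (1.1)·(-4) + 0.0 = -7.4
ŷ1 = (-1.5)·(1) + (1.1)·(2) + 0.0 = 0.7
ŷ2 = (-1.5)·(1) + (1.1)·(2) + 0.0 = 0.7
ŷ3 = (-1.5)·(-5) + (1.1)·(0) + 0.0 = 7.5
errors² = [1.96, 3.24, 3.61, 0.04]
MSE = 8.8500/4 = 2.2125

2.2125


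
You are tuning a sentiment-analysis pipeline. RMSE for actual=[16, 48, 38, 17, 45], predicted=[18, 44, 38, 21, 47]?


MSE = 40/5 = 8
RMSE = √(40/5) = 2.8284

2.8284


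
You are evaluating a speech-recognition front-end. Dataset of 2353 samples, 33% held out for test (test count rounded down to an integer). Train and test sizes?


Test = ⌊2353·33/100⌋ = 776
Train = 2353 - 776 = 1577

Train: 1577, Test: 776


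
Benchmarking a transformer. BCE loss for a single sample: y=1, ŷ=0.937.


BCE = -[y·ln(p) + (1-y)·ln(1-p)]
= -1·ln(0.937) - 0
= -ln(0.937) = 0.0651

0.0651


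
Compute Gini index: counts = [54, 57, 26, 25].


Probabilities: [54/162, 57/162, 26/162, 25/162] ≈ [0.3333, 0.3519, 0.1605, 0.1543]
Σpᵢ² = (2916 + 3249 + 676 + 625)/162² = 7466/26244
Gini = 1 - Σpᵢ² = 1 - 7466/26244 = 0.7155

0.7155


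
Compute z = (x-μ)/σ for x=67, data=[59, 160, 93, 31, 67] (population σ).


μ = 82, σ = 43.7264
z = (67 - 82)/43.7264 = -0.343

-0.343


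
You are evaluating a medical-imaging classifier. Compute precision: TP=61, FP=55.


Precision = TP/(TP+FP)
= 61/(61+55)
= 61/116 = 52.59%

52.59%


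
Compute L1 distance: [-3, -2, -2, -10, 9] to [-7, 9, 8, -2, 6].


d = |-3+ 7| + |-2-9| + |-2-8| + |-10+ 2| + |9-6|
  = 4 + 11 + 10 + 8 + 3
  = 36

36


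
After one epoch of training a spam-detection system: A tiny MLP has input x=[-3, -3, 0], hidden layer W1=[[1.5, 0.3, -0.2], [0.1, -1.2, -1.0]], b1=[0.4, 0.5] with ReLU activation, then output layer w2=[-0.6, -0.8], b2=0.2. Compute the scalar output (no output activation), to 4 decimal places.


z1[0] = (1.5)·(-3) + (0.3)·(-3) + (-0.2)·(0) + 0.4 = -5.0
z1[1] = (0.1)·(-3) + (-1.2)·(-3) + (-1.0)·(0) + 0.5 = 3.8
h = ReLU(z1) = [0.0, 3.8]
output = (-0.6)·(0.0) + (-0.8)·(3.8) + 0.2 = -2.84

-2.84


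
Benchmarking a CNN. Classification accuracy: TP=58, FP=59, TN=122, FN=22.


Accuracy = (TP+TN)/(TP+TN+FP+FN)
= (58+122)/(261)
= 180/261 = 68.97%

68.97%


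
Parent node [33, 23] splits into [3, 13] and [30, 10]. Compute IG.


Parent = [33, 23], H_parent = 0.9769
H_left = 0.6962 (n=16), H_right = 0.8113 (n=40)
H_children = (16/56)·0.6962 + (40/56)·0.8113 = 0.7784
IG = 0.9769 - 0.7784 = 0.1985

0.1985


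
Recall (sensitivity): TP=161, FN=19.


Recall = TP/(TP+FN)
= 161/(161+19)
= 161/180 = 89.44%

89.44%


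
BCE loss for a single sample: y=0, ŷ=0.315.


BCE = -[y·ln(p) + (1-y)·ln(1-p)]
= -0 - 1·ln(1-0.315)
= -ln(0.685) = 0.3783

0.3783


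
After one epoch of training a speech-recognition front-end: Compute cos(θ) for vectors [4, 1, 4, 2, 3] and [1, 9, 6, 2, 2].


A·B = 4·1 + 1·9 + 4·6 + 2·2 + 3·2 = 47
‖A‖ = √46 = 6.7823, ‖B‖ = √126 = 11.225
cos = 47/(√46·√126) = 47/√5796 = 0.6174

0.6174


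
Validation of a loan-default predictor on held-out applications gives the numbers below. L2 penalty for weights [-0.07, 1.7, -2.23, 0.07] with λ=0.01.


‖w‖₂² = (-0.07)² + (1.7)² + (-2.23)² + (0.07)²
     = 0.0049 + 2.89 + 4.9729 + 0.0049
     = 7.8727
λ·‖w‖₂² = 0.01·7.8727 = 0.078727

0.078727


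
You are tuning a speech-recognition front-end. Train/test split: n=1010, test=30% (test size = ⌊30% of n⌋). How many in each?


Test = ⌊1010·30/100⌋ = 303
Train = 1010 - 303 = 707

Train: 707, Test: 303


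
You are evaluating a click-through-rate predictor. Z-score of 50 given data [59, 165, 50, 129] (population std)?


μ = 100.75, σ = 48.0748
z = (50 - 100.75)/48.0748 = -1.0556

-1.0556


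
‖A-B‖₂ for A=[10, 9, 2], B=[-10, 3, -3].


d = √((10+ 10)² + (9-3)² + (2+ 3)²)
  = √(400 + 36 + 25)
  = √461 = 21.4709

21.4709


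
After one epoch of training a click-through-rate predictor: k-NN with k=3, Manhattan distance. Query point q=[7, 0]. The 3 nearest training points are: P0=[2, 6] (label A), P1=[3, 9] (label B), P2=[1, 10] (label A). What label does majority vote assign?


d(q,P0) = 11  (label A)
d(q,P1) = 13  (label B)
d(q,P2) = 16  (label A)
Votes: A=2, B=1
Majority → A

A


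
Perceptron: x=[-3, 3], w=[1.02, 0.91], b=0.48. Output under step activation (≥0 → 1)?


z = (-3)·(1.02) + (3)·(0.91) + 0.48
  = 0.15
step(z) = 1 (z≥0)

1


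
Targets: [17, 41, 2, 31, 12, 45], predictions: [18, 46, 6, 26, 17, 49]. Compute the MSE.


Squared errors: (17-18)²=1, (41-46)²=25, (2-6)²=16, (31-26)²=25, (12-17)²=25, (45-49)²=16
Sum = 108
MSE = 108/6 = 18

18


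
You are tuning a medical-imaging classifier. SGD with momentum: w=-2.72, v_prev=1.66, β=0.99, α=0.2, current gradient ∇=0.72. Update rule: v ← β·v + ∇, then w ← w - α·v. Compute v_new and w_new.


v_new = 0.99·1.66 + 0.72 = 1.6434 + 0.72 = 2.3634
w_new = -2.72 - 0.2·2.3634 = -2.72 - 0.47268 = -3.19268

v_new=2.3634, w_new=-3.19268


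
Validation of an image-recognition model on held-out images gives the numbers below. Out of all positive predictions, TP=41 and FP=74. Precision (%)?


Precision = TP/(TP+FP)
= 41/(41+74)
= 41/115 = 35.65%

35.65%


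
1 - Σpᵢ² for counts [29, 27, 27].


Probabilities: [29/83, 27/83, 27/83] ≈ [0.3494, 0.3253, 0.3253]
Σpᵢ² = (841 + 729 + 729)/83² = 2299/6889
Gini = 1 - Σpᵢ² = 1 - 2299/6889 = 0.6663

0.6663


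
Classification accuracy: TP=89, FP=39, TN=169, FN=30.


Accuracy = (TP+TN)/(TP+TN+FP+FN)
= (89+169)/(327)
= 258/327 = 78.9%

78.9%


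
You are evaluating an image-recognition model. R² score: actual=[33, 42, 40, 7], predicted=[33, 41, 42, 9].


ȳ = 30.5
SS_res = Σ(y-ŷ)² = 9
SS_tot = Σ(y-ȳ)² = 781
R² = 1 - SS_res/SS_tot = 1 - 0.0115 = 0.9885

0.9885


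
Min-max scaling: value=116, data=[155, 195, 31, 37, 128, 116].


min=31, max=195
(116-31)/(195-31) = 85/164 = 0.5183

0.5183


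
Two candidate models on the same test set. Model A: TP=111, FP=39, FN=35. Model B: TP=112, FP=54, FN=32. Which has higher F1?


Model A: P=111/150=0.74, R=111/146=0.7603, F1=2PR/(P+R)=2TP/(2TP+FP+FN)=222/296=0.75
Model B: P=112/166=0.6747, R=112/144=0.7778, F1=2PR/(P+R)=2TP/(2TP+FP+FN)=224/310=0.7226
0.75 > 0.7226 → Model A

Model A


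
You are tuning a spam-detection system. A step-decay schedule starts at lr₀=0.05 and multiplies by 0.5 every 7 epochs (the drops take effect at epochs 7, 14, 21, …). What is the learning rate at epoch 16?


n_drops = ⌊16/7⌋ = 2
lr = 0.05·0.5^2 = 0.05·0.25 = 0.0125

0.0125


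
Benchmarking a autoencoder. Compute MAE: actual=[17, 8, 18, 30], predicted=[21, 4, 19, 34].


Absolute errors: |17-21|=4, |8-4|=4, |18-19|=1, |30-34|=4
Sum = 13
MAE = 13/4 = 13/4

13/4


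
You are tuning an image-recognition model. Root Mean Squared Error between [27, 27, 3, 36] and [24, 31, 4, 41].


MSE = 51/4 = 12.75
RMSE = √(51/4) = 3.5707

3.5707


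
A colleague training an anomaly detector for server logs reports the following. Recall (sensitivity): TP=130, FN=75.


Recall = TP/(TP+FN)
= 130/(130+75)
= 130/205 = 63.41%

63.41%


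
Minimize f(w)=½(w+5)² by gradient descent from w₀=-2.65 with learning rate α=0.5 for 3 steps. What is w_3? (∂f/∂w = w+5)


step 1: grad = -2.65+5 = 2.35; w = -2.65 - 0.5·(2.35) = -3.825
step 2: grad = -3.825+5 = 1.175; w = -3.825 - 0.5·(1.175) = -4.4125
step 3: grad = -4.4125+5 = 0.5875; w = -4.4125 - 0.5·(0.5875) = -4.70625

-4.70625


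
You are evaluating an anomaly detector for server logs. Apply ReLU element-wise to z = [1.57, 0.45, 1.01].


ReLU(1.57) = max(0, 1.57) = 1.57
ReLU(0.45) = max(0, 0.45) = 0.45
ReLU(1.01) = max(0, 1.01) = 1.01
result = [1.57, 0.45, 1.01]

[1.57, 0.45, 1.01]


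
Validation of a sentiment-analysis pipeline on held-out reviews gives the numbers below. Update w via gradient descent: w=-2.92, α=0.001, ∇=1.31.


w_new = w - α·∇
= -2.92 - 0.001·1.31
= -2.92 - 0.00131
= -2.92131

-2.92131


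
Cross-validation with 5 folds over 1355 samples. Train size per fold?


Fold size = 1355/5 = 271
Training per fold = 1355 - 271 = 1084

1084


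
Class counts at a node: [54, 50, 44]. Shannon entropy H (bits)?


Probabilities: [54/148, 50/148, 44/148] ≈ [0.3649, 0.3378, 0.2973]
H = -((54/148)·log₂(54/148) + (50/148)·log₂(50/148) + (44/148)·log₂(44/148))
  = 1.5799 bits

1.5799 bits


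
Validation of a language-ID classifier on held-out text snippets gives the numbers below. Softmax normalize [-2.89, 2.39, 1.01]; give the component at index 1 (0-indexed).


Exponentials: e^-2.89=0.0556, e^2.39=10.9135, e^1.01=2.7456
Sum = 13.7147
Softmax = [0.0041, 0.7958, 0.2002]
p[1] = 10.9135/13.7147 = 0.7958

0.7958


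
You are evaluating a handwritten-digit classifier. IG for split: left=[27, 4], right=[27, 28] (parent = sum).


Parent = [54, 32], H_parent = 0.9523
H_left = 0.5548 (n=31), H_right = 0.9998 (n=55)
H_children = (31/86)·0.5548 + (55/86)·0.9998 = 0.8394
IG = 0.9523 - 0.8394 = 0.1129

0.1129


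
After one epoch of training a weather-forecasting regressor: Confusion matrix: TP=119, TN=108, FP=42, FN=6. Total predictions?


Total = TP + TN + FP + FN
= 119 + 108 + 42 + 6
= 275
(Predicted positive: 161, predicted negative: 114)

275


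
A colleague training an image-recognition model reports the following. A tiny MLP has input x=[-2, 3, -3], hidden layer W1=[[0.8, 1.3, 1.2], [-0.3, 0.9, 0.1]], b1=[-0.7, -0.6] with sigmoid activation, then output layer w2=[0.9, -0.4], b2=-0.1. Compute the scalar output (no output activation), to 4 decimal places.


z1[0] = (0.8)·(-2) + (1.3)·(3) + (1.2)·(-3) - 0.7 = -2.0
z1[1] = (-0.3)·(-2) + (0.9)·(3) + (0.1)·(-3) - 0.6 = 2.4
h = sigmoid(z1) = [0.1192, 0.9168]
output = (0.9)·(0.1192) + (-0.4)·(0.9168) - 0.1 = -0.3594

-0.3594


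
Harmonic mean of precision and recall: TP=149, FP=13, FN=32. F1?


Precision = 149/162 = 0.9198
Recall = 149/181 = 0.8232
F1 = 2·P·R/(P+R) = 2·TP/(2·TP+FP+FN) = 298/(298+13+32) = 298/343 = 0.8688

0.8688


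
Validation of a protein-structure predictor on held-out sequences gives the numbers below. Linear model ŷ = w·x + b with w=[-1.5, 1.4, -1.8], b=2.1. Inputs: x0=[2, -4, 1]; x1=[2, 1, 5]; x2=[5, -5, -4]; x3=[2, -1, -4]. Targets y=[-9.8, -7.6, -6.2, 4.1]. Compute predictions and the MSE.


ŷ0 = (-1.5)·(2) + (1.4)·(-4) + (-1.8)·(1) + 2.1 = -8.3
ŷ1 = (-1.5)·(2) + (1.4)·(1) + (-1.8)·(5) + 2.1 = -8.5
ŷ2 = (-1.5)·(5) + (1.4)·(-5) + (-1.8)·(-4) + 2.1 = -5.2
ŷ3 = (-1.5)·(2) + (1.4)·(-1) + (-1.8)·(-4) + 2.1 = 4.9
errors² = [2.25, 0.81, 1.0, 0.64]
MSE = 4.7000/4 = 1.175

1.175


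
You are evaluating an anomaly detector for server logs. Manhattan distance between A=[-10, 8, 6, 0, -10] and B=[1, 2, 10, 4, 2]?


d = |-10-1| + |8-2| + |6-10| + |0-4| + |-10-2|
  = 11 + 6 + 4 + 4 + 12
  = 37

37


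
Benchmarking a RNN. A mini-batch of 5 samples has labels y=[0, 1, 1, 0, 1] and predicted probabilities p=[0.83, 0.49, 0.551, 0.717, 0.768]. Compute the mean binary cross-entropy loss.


L[0] = -ln(1-0.83) = -ln(0.17) = 1.772
L[1] = -ln(0.49) = 0.7133
L[2] = -ln(0.551) = 0.596
L[3] = -ln(1-0.717) = -ln(0.283) = 1.2623
L[4] = -ln(0.768) = 0.264
mean = (1.772 + 0.7133 + 0.596 + 1.2623 + 0.264)/5 = 0.9215

0.9215


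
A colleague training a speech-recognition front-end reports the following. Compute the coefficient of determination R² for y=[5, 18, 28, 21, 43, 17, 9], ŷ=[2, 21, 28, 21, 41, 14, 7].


ȳ = 20.1429
SS_res = Σ(y-ŷ)² = 35
SS_tot = Σ(y-ȳ)² = 952.86
R² = 1 - SS_res/SS_tot = 1 - 0.0367 = 0.9633

0.9633


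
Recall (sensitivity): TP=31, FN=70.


Recall = TP/(TP+FN)
= 31/(31+70)
= 31/101 = 30.69%

30.69%


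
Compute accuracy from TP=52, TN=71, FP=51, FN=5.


Accuracy = (TP+TN)/(TP+TN+FP+FN)
= (52+71)/(179)
= 123/179 = 68.72%

68.72%


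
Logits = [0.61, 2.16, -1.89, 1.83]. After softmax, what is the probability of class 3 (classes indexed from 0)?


Exponentials: e^0.61=1.8404, e^2.16=8.6711, e^-1.89=0.1511, e^1.83=6.2339
Sum = 16.8965
Softmax = [0.1089, 0.5132, 0.0089, 0.3689]
p[3] = 6.2339/16.8965 = 0.3689

0.3689


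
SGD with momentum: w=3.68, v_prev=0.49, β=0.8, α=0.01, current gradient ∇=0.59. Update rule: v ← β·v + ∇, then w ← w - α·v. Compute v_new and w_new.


v_new = 0.8·0.49 + 0.59 = 0.392 + 0.59 = 0.982
w_new = 3.68 - 0.01·0.982 = 3.68 - 0.00982 = 3.67018

v_new=0.982, w_new=3.67018


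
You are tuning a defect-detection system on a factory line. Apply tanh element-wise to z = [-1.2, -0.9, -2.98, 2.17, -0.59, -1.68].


tanh(-1.2) = -0.8337
tanh(-0.9) = -0.7163
tanh(-2.98) = -0.9949
tanh(2.17) = 0.9743
tanh(-0.59) = -0.5299
tanh(-1.68) = -0.9329
result = [-0.8337, -0.7163, -0.9949, 0.9743, -0.5299, -0.9329]

[-0.8337, -0.7163, -0.9949, 0.9743, -0.5299, -0.9329]


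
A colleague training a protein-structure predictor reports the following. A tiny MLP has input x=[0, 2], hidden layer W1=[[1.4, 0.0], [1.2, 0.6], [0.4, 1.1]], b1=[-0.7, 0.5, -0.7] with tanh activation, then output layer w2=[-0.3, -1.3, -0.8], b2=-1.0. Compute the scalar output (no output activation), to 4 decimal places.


z1[0] = (1.4)·(0) + (0.0)·(2) - 0.7 = -0.7
z1[1] = (1.2)·(0) + (0.6)·(2) + 0.5 = 1.7
z1[2] = (0.4)·(0) + (1.1)·(2) - 0.7 = 1.5
h = tanh(z1) = [-0.6044, 0.9354, 0.9051]
output = (-0.3)·(-0.6044) + (-1.3)·(0.9354) + (-0.8)·(0.9051) - 1.0 = -2.7588

-2.7588


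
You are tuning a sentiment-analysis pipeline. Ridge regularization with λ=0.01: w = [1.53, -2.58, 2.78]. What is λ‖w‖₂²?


‖w‖₂² = (1.53)² + (-2.58)² + (2.78)²
     = 2.3409 + 6.6564 + 7.7284
     = 16.7257
λ·‖w‖₂² = 0.01·16.7257 = 0.167257

0.167257


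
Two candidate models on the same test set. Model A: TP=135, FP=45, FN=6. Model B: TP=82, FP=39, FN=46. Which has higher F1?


Model A: P=135/180=0.75, R=135/141=0.9574, F1=2PR/(P+R)=2TP/(2TP+FP+FN)=270/321=0.8411
Model B: P=82/121=0.6777, R=82/128=0.6406, F1=2PR/(P+R)=2TP/(2TP+FP+FN)=164/249=0.6586
0.8411 > 0.6586 → Model A

Model A


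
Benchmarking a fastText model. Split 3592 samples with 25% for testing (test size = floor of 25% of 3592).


Test = ⌊3592·25/100⌋ = 898
Train = 3592 - 898 = 2694

Train: 2694, Test: 898


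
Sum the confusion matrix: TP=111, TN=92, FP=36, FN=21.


Total = TP + TN + FP + FN
= 111 + 92 + 36 + 21
= 260
(Predicted positive: 147, predicted negative: 113)

260


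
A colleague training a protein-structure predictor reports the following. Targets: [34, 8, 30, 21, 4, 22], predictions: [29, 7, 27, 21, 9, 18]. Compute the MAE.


Absolute errors: |34-29|=5, |8-7|=1, |30-27|=3, |21-21|=0, |4-9|=5, |22-18|=4
Sum = 18
MAE = 18/6 = 3

3


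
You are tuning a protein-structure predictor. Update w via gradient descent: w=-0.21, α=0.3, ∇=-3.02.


w_new = w - α·∇
= -0.21 - 0.3·-3.02
= -0.21 + 0.906
= 0.696

0.696


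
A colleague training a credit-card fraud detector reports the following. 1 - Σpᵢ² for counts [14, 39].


Probabilities: [14/53, 39/53] ≈ [0.2642, 0.7358]
Σpᵢ² = (196 + 1521)/53² = 1717/2809
Gini = 1 - Σpᵢ² = 1 - 1717/2809 = 0.3888

0.3888
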